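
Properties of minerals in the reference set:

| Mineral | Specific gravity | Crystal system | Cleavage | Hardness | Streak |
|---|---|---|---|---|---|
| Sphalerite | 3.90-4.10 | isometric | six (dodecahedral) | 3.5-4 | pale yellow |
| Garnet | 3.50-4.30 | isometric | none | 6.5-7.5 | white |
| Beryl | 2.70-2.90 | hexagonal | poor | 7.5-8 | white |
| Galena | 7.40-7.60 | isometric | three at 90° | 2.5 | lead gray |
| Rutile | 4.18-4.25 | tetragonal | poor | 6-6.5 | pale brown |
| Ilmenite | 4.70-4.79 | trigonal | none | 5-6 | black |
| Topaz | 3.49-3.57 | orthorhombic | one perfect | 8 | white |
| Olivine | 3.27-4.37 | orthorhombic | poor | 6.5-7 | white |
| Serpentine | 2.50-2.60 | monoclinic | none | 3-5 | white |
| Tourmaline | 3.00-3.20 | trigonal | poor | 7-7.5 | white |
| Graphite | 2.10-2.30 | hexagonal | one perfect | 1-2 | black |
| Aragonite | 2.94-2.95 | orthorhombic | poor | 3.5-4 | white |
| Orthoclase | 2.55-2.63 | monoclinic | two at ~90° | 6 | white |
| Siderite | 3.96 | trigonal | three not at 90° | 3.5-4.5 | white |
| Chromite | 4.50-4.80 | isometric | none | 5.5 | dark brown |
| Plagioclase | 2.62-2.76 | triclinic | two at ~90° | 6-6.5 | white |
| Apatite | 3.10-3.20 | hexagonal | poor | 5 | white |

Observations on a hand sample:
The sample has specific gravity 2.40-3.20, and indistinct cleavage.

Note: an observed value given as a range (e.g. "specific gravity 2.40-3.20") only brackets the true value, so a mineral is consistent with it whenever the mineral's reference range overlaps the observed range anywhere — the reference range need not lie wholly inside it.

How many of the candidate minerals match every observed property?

Specific gravity 2.40-3.20 — leaves Beryl, Serpentine, Tourmaline, Aragonite, Orthoclase, Plagioclase, Apatite.
Indistinct cleavage eliminates Serpentine, Orthoclase, Plagioclase.
The minerals that satisfy all observations are Apatite, Aragonite, Beryl, Tourmaline.
That is 4 minerals.

4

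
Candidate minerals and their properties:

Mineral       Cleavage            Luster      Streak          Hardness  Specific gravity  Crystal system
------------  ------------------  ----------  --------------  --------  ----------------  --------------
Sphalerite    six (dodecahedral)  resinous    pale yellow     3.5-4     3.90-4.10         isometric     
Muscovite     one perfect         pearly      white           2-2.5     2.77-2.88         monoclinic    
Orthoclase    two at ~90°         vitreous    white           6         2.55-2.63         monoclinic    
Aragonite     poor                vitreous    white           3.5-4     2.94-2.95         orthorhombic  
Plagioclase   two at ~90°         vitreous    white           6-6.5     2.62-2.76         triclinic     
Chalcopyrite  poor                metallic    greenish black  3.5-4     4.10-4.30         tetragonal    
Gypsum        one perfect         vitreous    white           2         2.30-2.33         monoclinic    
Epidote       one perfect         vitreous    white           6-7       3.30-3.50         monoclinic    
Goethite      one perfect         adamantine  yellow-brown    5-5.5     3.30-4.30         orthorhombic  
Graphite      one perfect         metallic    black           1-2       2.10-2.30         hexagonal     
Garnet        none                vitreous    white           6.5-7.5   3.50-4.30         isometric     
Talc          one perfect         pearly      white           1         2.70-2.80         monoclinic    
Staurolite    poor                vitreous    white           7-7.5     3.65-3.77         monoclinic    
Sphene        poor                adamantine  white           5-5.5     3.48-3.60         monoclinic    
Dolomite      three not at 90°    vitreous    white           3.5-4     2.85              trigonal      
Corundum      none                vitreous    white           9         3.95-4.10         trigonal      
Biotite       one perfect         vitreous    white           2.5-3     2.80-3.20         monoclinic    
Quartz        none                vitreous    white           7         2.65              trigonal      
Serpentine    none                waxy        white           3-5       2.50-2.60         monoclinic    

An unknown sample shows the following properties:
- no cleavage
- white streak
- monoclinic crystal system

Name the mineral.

No cleavage — Garnet, Corundum, Quartz, Serpentine remain.
White streak — all remaining candidates fit.
Monoclinic crystal system — only Serpentine remains.
Only Serpentine satisfies all observations.

Serpentine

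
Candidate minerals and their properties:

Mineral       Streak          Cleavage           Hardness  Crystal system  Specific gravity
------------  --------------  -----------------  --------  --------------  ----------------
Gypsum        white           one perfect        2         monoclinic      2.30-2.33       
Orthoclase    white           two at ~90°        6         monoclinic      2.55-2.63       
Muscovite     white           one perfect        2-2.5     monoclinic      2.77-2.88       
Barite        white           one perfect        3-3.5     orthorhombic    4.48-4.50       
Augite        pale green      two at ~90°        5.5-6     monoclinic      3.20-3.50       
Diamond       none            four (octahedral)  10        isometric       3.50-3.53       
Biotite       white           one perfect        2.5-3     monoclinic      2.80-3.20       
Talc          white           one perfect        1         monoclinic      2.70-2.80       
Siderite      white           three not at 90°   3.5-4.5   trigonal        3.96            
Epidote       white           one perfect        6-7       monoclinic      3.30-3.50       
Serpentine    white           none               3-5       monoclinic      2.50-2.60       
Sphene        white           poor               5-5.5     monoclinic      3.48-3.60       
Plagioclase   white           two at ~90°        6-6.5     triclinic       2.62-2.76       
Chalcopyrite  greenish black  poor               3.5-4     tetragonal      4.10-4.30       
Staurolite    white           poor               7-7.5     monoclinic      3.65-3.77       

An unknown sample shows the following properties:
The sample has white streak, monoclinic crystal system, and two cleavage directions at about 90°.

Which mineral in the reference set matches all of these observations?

White streak excludes Augite, Diamond, Chalcopyrite.
Monoclinic crystal system is inconsistent with Barite, Siderite, Plagioclase.
Two cleavage directions at about 90°: Orthoclase remains.
Only Orthoclase satisfies all observations.

Orthoclase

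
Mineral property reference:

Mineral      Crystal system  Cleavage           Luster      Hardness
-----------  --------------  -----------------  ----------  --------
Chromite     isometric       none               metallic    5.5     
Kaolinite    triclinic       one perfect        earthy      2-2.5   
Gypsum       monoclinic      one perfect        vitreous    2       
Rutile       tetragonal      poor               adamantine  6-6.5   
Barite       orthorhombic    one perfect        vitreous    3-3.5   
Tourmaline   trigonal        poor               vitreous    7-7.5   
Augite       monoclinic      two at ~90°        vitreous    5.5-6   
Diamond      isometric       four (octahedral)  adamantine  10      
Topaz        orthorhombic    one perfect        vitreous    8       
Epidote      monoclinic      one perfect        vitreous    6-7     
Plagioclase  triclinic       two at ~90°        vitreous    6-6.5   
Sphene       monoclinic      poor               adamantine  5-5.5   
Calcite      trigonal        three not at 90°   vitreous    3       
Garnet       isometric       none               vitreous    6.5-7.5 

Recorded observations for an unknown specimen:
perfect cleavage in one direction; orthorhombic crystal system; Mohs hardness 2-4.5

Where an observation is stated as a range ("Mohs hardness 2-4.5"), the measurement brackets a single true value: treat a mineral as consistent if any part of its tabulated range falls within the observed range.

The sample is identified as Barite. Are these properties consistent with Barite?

Consistent

Perfect cleavage in one direction — matches Barite (cleavage one perfect).
Orthorhombic crystal system — matches Barite (orthorhombic system).
Mohs hardness 2-4.5 — matches Barite (hardness 3-3.5).
Every observed property is compatible with the reference values for Barite.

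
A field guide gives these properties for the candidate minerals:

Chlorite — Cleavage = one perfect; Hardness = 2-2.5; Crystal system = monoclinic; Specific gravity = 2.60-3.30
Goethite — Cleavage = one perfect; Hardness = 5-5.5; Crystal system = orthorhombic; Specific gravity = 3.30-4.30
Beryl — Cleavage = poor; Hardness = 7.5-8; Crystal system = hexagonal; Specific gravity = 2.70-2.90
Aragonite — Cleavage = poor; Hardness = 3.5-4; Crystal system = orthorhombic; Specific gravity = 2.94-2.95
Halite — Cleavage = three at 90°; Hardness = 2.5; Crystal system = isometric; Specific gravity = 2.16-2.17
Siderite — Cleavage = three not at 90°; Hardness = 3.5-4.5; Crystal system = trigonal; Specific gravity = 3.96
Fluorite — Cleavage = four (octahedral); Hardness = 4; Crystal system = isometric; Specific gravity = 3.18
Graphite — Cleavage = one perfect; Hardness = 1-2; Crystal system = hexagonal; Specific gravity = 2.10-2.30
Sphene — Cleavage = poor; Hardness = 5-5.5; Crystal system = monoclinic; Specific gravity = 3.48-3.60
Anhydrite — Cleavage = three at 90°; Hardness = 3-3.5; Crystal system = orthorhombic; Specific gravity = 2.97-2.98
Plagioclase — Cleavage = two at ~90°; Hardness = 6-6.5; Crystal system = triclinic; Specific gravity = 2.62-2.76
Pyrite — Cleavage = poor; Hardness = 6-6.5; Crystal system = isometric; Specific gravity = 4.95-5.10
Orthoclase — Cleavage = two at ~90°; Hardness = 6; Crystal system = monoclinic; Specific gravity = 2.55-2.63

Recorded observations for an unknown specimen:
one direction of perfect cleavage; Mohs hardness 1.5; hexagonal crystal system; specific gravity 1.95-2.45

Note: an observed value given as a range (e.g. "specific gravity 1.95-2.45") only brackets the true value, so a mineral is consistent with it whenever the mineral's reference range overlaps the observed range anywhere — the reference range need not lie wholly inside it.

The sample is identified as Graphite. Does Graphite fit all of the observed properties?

One direction of perfect cleavage — fits Graphite (cleavage one perfect).
Mohs hardness 1.5 — fits Graphite (hardness 1-2).
Hexagonal crystal system — fits Graphite (hexagonal system).
Specific gravity 1.95-2.45 — fits Graphite (SG 2.10-2.30).
Every observed property is compatible with the reference values for Graphite.

Consistent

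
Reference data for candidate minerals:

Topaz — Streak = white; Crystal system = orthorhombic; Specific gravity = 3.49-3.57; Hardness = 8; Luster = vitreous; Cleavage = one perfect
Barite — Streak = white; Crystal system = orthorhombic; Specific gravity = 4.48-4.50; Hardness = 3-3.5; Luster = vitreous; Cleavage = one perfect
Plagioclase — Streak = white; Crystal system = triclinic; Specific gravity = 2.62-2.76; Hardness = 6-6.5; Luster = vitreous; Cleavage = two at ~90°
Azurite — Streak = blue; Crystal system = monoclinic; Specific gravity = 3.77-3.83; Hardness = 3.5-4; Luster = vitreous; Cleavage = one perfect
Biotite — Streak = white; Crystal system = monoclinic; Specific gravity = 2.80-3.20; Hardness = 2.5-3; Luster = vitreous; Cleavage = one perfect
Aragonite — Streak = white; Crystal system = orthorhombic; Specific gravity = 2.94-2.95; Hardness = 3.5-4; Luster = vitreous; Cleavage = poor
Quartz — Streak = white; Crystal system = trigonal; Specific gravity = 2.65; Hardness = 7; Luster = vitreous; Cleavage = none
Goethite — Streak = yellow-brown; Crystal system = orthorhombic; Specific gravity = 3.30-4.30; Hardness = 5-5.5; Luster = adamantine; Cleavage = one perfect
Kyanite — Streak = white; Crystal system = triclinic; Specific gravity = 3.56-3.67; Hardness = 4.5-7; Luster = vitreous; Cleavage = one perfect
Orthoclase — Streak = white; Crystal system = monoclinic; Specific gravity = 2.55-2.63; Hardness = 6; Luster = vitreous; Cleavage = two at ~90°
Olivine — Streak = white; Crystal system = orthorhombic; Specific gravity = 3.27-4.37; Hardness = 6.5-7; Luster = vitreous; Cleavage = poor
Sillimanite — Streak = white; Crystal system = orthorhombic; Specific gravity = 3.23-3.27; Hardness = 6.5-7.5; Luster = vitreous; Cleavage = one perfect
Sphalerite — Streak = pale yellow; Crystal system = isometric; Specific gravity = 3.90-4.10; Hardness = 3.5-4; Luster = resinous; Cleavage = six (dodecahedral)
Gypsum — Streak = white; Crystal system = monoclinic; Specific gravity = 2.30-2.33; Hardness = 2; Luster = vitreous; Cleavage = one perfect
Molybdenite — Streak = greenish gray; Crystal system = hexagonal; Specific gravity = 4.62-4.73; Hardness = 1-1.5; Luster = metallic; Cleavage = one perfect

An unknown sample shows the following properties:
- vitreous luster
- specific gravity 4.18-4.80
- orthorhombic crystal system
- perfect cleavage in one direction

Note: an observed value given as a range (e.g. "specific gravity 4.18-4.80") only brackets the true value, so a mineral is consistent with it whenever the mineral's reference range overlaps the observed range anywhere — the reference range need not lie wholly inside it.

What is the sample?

Vitreous luster eliminates Goethite, Sphalerite, Molybdenite.
Specific gravity 4.18-4.80 — only Barite, Olivine remain.
Orthorhombic crystal system — every remaining candidate is consistent.
Perfect cleavage in one direction eliminates Olivine.
Barite is the sole remaining match.

Barite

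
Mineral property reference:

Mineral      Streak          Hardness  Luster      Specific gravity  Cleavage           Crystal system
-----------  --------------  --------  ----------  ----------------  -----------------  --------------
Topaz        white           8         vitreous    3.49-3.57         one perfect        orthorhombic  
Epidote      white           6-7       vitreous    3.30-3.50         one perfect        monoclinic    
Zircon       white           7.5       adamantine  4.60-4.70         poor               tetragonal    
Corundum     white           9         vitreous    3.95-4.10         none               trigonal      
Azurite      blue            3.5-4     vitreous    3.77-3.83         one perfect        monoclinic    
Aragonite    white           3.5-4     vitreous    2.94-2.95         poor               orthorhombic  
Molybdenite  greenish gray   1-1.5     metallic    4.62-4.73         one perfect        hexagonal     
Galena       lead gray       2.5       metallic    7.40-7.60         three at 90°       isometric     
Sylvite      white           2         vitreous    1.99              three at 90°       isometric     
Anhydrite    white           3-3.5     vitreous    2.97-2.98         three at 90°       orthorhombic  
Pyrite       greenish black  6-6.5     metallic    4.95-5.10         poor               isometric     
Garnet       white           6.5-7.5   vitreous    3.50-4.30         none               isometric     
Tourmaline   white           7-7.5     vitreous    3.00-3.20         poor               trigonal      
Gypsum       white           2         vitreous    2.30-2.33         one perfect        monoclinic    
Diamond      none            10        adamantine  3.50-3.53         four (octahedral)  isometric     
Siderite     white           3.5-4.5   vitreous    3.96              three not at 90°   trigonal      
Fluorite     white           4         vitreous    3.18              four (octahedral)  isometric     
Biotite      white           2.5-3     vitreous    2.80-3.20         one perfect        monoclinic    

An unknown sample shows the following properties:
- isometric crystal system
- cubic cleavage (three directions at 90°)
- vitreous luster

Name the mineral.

Isometric crystal system: narrows the field to Galena, Sylvite, Pyrite, Garnet, Diamond, Fluorite.
Cubic cleavage (three directions at 90°): Galena, Sylvite remain.
Vitreous luster eliminates Galena.
Sylvite is the sole remaining match.

Sylvite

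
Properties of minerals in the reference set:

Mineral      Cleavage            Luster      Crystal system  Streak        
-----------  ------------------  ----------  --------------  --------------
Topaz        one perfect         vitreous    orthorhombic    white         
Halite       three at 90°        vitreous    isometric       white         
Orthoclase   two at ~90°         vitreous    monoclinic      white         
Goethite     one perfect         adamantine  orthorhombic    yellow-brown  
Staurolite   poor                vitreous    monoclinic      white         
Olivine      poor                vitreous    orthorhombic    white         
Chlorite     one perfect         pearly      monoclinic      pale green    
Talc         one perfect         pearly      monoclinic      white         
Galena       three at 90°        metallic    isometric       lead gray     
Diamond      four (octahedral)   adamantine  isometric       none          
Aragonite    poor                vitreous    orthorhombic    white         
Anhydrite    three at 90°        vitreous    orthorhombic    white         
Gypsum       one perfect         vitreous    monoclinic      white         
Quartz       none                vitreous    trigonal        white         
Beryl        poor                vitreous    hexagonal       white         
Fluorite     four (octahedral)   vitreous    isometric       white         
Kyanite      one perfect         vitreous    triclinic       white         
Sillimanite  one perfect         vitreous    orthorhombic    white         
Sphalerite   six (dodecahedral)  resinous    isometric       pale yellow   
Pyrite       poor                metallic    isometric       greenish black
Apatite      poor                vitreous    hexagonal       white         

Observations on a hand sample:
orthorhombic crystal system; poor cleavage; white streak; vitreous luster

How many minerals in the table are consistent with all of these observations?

2

Orthorhombic crystal system: only Topaz, Goethite, Olivine, Aragonite, Anhydrite, Sillimanite remain.
Poor cleavage: leaves Olivine, Aragonite.
White streak: consistent with all remaining minerals.
Vitreous luster: all remaining candidates fit.
Consistent with every observation: Aragonite, Olivine.
That is 2 minerals.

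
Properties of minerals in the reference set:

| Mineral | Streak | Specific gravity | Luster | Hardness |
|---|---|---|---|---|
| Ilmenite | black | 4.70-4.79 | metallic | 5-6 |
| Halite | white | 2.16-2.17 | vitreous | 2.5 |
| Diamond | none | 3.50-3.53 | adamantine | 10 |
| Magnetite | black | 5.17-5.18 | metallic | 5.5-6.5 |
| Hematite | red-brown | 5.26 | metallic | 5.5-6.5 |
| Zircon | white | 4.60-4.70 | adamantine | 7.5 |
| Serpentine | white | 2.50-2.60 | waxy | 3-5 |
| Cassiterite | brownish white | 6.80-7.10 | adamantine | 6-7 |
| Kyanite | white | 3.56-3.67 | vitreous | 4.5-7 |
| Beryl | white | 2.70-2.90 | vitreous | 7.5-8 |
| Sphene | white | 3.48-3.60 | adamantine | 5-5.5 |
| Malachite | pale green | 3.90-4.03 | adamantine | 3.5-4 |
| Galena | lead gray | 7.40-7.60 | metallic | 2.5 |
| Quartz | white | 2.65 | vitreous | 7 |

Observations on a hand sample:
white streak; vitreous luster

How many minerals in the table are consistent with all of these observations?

4

White streak — narrows the field to Halite, Zircon, Serpentine, Kyanite, Beryl, Sphene, Quartz.
Vitreous luster excludes Zircon, Serpentine, Sphene.
Consistent with every observation: Beryl, Halite, Kyanite, Quartz.
That is 4 minerals.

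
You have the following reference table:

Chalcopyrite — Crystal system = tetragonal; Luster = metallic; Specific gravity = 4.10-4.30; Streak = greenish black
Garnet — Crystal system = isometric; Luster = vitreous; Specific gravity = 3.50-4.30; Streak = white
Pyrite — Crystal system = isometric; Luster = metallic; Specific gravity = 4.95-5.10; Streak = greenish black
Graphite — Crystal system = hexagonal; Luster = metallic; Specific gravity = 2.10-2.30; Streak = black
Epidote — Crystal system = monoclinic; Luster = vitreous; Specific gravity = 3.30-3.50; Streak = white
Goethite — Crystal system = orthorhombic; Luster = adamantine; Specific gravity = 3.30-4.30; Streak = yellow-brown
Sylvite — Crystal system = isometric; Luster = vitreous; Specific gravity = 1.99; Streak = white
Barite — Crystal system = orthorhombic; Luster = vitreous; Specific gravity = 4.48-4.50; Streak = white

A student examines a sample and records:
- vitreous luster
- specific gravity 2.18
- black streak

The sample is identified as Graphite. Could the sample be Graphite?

Vitreous luster — Graphite has metallic luster; inconsistent.
Specific gravity 2.18 — consistent with Graphite (SG 2.10-2.30).
Black streak — consistent with Graphite (black streak).
The luster observation rules out Graphite.

Inconsistent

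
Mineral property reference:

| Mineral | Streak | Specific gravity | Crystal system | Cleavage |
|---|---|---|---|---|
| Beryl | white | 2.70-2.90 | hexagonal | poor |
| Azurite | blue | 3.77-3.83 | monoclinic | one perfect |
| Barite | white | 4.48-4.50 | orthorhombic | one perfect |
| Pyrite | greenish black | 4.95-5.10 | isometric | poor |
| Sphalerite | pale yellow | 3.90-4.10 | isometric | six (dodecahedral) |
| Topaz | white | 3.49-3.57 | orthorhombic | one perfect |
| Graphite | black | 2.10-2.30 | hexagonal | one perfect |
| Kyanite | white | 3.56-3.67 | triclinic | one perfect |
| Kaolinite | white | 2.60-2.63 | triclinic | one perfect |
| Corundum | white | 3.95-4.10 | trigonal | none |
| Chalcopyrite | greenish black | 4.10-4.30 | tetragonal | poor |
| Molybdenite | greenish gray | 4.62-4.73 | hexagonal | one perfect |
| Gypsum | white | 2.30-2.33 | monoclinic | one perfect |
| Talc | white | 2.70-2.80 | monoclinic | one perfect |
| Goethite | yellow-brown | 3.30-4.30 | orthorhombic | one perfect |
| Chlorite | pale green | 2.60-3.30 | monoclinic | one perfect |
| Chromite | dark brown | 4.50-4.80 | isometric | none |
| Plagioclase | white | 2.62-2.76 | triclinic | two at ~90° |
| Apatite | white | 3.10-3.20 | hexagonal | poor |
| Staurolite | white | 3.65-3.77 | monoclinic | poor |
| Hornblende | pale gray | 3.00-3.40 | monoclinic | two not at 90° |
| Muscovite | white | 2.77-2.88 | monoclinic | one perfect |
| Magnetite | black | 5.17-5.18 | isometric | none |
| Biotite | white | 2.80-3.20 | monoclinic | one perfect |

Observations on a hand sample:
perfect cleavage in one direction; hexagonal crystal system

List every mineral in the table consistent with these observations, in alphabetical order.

Perfect cleavage in one direction: leaves Azurite, Barite, Topaz, Graphite, Kyanite, Kaolinite, Molybdenite, Gypsum, Talc, Goethite, Chlorite, Muscovite, Biotite.
Hexagonal crystal system: only Graphite, Molybdenite remain.
The minerals that satisfy all observations are Graphite, Molybdenite.

Graphite, Molybdenite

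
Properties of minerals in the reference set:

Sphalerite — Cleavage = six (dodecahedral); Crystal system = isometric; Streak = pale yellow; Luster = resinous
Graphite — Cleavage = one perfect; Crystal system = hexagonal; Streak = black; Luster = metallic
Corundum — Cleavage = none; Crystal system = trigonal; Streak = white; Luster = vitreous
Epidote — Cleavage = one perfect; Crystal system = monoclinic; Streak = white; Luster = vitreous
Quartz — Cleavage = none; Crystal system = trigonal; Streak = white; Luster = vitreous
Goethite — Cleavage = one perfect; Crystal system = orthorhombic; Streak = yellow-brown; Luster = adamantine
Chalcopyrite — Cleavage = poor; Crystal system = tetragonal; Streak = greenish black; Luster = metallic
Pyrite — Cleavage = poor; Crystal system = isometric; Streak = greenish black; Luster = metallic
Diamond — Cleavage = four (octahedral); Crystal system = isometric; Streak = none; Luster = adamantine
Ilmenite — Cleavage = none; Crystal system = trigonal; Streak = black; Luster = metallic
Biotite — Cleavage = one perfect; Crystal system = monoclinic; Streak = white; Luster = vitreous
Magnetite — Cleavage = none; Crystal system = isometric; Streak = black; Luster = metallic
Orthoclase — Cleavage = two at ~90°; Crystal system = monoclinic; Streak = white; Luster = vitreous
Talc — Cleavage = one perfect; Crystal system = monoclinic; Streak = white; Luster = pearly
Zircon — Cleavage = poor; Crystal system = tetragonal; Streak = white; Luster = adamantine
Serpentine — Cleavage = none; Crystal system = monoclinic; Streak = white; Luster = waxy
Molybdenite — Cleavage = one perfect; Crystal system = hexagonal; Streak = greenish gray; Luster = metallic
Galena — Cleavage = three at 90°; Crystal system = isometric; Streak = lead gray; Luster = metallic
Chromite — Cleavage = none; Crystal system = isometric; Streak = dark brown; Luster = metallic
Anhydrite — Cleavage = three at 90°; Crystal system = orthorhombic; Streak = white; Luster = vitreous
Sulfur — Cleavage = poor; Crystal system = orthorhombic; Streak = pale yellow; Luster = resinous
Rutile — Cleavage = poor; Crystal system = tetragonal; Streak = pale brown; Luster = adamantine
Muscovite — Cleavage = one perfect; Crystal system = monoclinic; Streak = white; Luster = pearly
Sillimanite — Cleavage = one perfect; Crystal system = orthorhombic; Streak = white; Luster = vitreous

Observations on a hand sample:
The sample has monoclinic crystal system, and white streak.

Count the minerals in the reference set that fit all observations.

6

Monoclinic crystal system: only Epidote, Biotite, Orthoclase, Talc, Serpentine, Muscovite remain.
White streak: consistent with all remaining minerals.
The minerals that satisfy all observations are Biotite, Epidote, Muscovite, Orthoclase, Serpentine, Talc.
That is 6 minerals.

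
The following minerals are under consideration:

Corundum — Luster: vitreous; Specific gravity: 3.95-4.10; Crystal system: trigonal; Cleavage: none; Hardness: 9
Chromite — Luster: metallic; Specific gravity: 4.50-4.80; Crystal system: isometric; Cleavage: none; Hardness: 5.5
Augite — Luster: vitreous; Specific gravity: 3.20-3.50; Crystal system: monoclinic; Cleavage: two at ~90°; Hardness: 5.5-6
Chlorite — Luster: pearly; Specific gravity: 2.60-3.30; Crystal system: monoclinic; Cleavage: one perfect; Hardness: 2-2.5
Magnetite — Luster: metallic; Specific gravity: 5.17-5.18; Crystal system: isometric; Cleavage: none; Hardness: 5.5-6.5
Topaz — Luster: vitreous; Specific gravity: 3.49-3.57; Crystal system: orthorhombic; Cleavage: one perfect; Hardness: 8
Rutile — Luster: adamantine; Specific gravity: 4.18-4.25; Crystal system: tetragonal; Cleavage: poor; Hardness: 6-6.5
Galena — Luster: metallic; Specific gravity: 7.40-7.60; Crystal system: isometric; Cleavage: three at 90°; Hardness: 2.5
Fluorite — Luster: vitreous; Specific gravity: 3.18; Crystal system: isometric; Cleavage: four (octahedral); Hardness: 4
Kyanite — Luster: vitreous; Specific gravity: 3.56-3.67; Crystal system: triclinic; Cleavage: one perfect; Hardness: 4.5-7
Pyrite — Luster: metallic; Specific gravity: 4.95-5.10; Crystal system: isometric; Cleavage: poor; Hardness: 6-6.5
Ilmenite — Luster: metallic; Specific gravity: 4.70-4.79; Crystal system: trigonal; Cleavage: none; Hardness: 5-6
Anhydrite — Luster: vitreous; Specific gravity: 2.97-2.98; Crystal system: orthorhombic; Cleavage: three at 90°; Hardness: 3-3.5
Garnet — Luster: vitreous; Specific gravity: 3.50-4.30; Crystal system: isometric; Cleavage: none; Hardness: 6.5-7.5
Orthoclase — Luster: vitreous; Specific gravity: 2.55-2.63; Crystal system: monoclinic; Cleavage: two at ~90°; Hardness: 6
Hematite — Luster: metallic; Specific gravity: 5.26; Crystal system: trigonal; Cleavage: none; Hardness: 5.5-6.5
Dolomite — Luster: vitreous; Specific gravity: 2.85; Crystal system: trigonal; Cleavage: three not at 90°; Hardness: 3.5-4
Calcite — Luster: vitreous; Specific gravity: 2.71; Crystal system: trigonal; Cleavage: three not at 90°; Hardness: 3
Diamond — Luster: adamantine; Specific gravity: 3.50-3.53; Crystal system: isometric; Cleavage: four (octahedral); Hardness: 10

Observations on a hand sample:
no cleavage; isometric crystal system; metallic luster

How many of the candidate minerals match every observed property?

No cleavage — narrows the field to Corundum, Chromite, Magnetite, Ilmenite, Garnet, Hematite.
Isometric crystal system excludes Corundum, Ilmenite, Hematite.
Metallic luster excludes Garnet.
Consistent with every observation: Chromite, Magnetite.
That is 2 minerals.

2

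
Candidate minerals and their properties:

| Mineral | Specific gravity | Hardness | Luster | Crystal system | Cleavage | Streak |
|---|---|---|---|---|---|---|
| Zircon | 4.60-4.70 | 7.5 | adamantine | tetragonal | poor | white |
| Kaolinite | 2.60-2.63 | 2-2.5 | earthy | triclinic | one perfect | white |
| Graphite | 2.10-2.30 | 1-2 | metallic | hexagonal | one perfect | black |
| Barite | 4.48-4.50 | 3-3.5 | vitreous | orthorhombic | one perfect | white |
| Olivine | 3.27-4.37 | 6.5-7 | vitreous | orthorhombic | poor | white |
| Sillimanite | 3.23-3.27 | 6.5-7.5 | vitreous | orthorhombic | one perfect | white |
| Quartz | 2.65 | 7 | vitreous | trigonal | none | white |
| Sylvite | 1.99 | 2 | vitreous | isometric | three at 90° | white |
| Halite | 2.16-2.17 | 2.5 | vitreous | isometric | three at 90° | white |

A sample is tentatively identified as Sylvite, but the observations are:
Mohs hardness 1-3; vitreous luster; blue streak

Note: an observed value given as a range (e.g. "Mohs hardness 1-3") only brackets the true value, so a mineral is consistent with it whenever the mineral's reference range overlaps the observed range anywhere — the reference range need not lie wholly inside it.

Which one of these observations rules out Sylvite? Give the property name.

streak

Mohs hardness 1-3: Sylvite has hardness 2 — consistent.
Vitreous luster: Sylvite has vitreous luster — consistent.
Blue streak: Sylvite has white streak — outside the reference range.
Only the streak is inconsistent.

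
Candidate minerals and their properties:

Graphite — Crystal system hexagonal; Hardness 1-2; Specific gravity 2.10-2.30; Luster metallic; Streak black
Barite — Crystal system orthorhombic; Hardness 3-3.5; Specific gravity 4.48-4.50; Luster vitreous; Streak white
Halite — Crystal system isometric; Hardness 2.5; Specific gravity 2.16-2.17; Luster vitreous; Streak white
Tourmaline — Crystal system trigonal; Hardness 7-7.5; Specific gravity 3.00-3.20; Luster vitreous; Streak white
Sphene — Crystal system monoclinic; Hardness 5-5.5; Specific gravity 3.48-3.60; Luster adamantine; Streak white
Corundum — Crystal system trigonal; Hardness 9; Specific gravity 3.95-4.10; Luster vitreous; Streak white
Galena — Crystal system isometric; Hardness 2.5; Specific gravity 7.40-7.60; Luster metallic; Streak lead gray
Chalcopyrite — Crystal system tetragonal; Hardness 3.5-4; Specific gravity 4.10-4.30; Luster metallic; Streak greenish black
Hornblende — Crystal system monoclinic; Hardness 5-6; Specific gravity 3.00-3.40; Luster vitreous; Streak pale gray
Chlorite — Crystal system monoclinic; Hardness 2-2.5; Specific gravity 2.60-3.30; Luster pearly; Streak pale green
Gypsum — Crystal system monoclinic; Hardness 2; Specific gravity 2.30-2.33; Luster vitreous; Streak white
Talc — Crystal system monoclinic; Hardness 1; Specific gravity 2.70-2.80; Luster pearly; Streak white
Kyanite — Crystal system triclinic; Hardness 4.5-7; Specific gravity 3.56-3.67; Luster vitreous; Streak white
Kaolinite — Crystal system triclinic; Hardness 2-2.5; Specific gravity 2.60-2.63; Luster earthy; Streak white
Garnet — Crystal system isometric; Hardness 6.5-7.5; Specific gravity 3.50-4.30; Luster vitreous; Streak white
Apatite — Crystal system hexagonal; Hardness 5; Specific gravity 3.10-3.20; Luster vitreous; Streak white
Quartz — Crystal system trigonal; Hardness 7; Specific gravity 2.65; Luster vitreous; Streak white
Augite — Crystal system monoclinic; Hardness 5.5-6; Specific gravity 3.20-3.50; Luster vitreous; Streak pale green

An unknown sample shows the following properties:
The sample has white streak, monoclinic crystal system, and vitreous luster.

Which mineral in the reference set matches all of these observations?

White streak excludes Graphite, Galena, Chalcopyrite, Hornblende, Chlorite, Augite.
Monoclinic crystal system — leaves Sphene, Gypsum, Talc.
Vitreous luster — only Gypsum remains.
Gypsum is the sole remaining match.

Gypsum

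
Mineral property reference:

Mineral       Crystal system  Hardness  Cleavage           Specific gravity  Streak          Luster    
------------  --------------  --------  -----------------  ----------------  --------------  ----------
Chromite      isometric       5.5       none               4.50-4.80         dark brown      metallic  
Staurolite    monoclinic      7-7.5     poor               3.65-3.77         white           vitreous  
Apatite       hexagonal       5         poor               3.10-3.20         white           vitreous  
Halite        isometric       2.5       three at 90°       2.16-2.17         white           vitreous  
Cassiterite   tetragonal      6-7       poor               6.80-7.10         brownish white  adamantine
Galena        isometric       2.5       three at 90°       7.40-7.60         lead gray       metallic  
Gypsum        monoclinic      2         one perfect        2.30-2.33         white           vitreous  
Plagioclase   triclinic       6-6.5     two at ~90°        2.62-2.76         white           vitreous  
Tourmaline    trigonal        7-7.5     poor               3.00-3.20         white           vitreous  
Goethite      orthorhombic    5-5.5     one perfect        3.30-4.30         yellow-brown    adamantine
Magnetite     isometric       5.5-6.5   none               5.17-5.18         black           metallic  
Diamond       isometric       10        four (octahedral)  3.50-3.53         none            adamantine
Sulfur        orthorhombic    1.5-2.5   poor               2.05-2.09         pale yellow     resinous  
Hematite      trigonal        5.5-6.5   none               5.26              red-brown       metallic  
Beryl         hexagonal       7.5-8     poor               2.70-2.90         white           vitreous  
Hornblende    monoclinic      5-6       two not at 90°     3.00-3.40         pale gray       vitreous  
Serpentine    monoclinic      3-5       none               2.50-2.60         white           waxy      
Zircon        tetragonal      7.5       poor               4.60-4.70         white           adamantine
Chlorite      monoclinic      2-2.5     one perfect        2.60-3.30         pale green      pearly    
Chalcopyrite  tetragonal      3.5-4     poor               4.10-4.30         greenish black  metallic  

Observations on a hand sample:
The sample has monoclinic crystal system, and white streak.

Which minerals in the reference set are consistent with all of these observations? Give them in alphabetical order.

Gypsum, Serpentine, Staurolite

Monoclinic crystal system: narrows the field to Staurolite, Gypsum, Hornblende, Serpentine, Chlorite.
White streak rules out Hornblende, Chlorite.
Remaining candidates: Gypsum, Serpentine, Staurolite.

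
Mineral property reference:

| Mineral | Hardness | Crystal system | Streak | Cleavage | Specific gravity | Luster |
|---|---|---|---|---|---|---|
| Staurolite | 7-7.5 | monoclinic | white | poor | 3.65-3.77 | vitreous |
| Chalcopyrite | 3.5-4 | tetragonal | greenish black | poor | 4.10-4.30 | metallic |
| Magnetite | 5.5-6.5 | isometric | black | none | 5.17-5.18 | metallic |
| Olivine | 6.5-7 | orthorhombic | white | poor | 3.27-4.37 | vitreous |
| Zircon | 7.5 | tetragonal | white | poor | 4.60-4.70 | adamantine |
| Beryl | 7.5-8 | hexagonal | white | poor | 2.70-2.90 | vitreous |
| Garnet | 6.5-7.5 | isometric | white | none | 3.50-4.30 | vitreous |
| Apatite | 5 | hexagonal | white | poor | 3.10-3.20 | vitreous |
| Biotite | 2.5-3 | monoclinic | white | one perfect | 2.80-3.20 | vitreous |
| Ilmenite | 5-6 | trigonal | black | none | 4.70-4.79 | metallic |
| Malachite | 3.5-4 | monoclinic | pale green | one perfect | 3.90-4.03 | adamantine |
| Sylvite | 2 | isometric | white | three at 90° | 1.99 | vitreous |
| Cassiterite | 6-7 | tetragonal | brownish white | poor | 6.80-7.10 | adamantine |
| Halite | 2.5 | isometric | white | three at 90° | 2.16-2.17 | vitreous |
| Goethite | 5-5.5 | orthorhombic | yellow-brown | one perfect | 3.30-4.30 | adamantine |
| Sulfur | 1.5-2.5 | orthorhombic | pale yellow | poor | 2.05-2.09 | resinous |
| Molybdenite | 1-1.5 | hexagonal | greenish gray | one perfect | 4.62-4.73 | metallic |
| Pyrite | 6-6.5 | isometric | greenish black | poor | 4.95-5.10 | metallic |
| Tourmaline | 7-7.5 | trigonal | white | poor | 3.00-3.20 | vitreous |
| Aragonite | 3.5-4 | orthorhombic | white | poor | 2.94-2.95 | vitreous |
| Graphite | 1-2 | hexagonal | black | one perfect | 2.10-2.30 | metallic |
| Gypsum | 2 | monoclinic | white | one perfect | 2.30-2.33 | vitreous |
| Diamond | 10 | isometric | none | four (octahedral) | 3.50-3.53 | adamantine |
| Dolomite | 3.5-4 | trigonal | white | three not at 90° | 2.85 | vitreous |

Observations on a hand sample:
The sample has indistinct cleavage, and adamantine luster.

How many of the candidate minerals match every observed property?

2

Indistinct cleavage: Staurolite, Chalcopyrite, Olivine, Zircon, Beryl, Apatite, Cassiterite, Sulfur, Pyrite, Tourmaline, Aragonite remain.
Adamantine luster: narrows the field to Zircon, Cassiterite.
The minerals that satisfy all observations are Cassiterite, Zircon.
That is 2 minerals.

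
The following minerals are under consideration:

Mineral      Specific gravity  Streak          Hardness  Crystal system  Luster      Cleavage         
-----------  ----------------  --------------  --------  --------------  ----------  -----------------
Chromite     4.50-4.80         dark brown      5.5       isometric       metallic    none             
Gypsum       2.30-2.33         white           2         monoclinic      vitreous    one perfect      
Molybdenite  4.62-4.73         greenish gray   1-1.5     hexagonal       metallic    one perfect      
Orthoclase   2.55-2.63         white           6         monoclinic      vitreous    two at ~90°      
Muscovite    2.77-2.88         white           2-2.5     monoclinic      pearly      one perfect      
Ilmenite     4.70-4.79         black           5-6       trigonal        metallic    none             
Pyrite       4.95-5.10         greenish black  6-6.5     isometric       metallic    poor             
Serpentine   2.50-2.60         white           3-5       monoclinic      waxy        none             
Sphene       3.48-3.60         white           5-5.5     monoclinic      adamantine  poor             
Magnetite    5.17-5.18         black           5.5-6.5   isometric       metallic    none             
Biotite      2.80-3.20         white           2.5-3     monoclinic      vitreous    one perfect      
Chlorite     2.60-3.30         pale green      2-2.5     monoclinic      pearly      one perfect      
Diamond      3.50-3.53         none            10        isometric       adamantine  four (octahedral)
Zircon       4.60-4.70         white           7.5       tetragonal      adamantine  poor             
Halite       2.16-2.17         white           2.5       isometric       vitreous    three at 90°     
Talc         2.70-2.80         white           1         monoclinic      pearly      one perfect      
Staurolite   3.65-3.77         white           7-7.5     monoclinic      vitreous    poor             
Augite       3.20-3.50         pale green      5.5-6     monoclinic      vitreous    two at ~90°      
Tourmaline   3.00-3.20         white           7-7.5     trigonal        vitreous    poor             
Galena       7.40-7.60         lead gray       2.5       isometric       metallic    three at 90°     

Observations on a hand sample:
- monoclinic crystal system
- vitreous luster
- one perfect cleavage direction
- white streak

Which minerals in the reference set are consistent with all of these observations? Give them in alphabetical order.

Monoclinic crystal system — narrows the field to Gypsum, Orthoclase, Muscovite, Serpentine, Sphene, Biotite, Chlorite, Talc, Staurolite, Augite.
Vitreous luster eliminates Muscovite, Serpentine, Sphene, Chlorite, Talc.
One perfect cleavage direction — Gypsum, Biotite remain.
White streak — all remaining candidates fit.
Consistent with every observation: Biotite, Gypsum.

Biotite, Gypsum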